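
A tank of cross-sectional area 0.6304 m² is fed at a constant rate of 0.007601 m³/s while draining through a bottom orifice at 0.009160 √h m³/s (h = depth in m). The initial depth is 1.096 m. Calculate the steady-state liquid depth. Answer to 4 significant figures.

0.6886 m

Volume balance on the tank: A dh/dt = Q_in − 0.009160 √h. At steady state dh/dt = 0:
Q_in = 0.009160 √h_ss ⇒ √h_ss = 0.007601/0.009160 = 0.829803.
h_ss = 0.829803² = 0.688574 m. (Since h₀ = 1.096 m > h_ss, the level will fall toward this value.)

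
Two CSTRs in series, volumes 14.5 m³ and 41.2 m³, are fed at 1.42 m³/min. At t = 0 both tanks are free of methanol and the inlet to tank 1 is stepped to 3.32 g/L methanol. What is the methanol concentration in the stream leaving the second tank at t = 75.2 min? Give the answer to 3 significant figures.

2.94 g/L

Species balance on tank i: dCᵢ/dt = (Cᵢ₋₁ − Cᵢ)/τᵢ with τᵢ = Vᵢ/Q.
τ₁ = 14.5/1.42 = 10.211 min; τ₂ = 41.2/1.42 = 29.014 min.
Solving the cascade with C₁(0)=C₂(0)=0 gives C₂(t) = C_in[1 − (τ₁ e^(−t/τ₁) − τ₂ e^(−t/τ₂))/(τ₁ − τ₂)].
At t = 75.2: e^(−t/τ₁) = 0.00063340, e^(−t/τ₂) = 0.074882.
C₂ = 3.32·[1 − (10.211·0.00063340 − 29.014·0.074882)/(-18.803)] = 3.32·0.88480 = 2.9375 g/L.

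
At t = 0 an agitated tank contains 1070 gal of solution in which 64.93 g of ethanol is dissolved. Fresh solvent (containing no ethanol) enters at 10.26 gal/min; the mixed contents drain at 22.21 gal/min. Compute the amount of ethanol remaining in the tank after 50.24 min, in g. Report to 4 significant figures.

Total volume: dV/dt = Q_in − Q_out = -11.9500 gal/min, so V(t) = 1070 − 11.9500 t and V(50.24) = 469.632 gal.
No ethanol enters, so dm/dt = −Q_out · (m/V).
Separate: dm/m = −Q_out dt/V(t) ⇒ ln(m/m₀) = −(Q_out/(Q_in−Q_out)) ln(V/V₀).
m = m₀ (V₀/V)^(Q_out/(Q_in−Q_out)) = 64.93 × (1070/469.632)^(-1.85858) = 14.0530 g.

14.05 g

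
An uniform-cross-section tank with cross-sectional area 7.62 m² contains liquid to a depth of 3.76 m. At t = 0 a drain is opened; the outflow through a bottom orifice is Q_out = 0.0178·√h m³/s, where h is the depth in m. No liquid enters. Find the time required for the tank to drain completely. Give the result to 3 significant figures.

With no inflow, A dh/dt = −0.0178 √h.
Separate and integrate: 2(√h − √h₀) = −(0.0178/A) t.
Tank is empty when √h = 0: t_empty = 2A√h₀/0.0178.
t_empty = 2·7.62·√3.76/0.0178 = 15.240·1.9391/0.0178 = 1660.2 s.

1660 s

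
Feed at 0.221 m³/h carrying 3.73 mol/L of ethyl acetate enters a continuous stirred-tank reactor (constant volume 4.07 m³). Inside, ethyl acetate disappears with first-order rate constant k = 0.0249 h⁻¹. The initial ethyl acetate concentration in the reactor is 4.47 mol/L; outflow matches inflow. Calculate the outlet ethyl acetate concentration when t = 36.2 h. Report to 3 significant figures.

V dC/dt = Q(C_in − C) − k V C.
This is linear with rate a = Q/V + k = 0.079200 h⁻¹.
C_ss = Q C_in/(Q + kV) = 2.5573 mol/L; C(t) = C_ss + (C₀ − C_ss) e^(−a t).
C(36.2) = 2.5573 + (1.9127)·e^(−0.079200·36.2) = 2.5573 + (1.9127)·0.056868 = 2.6661 mol/L.

2.67 mol/L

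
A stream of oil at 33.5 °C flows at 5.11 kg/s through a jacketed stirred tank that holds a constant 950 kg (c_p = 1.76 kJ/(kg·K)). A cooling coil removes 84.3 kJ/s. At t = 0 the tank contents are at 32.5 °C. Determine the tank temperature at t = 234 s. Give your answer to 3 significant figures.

M c_p dT/dt = ṁ c_p (T_in − T) − Q̇.
τ = M/ṁ = 185.91 s; T_ss = T_in − Q̇/(ṁ c_p) = 33.5 − 84.3/(5.11·1.76) = 24.127 °C.
Solution: T(t) = T_ss + (T₀ − T_ss) e^(−t/τ).
T(234) = 24.127 + (8.3733)·e^(−234/185.91) = 24.127 + (8.3733)·0.28403 = 26.505 °C.

26.5 °C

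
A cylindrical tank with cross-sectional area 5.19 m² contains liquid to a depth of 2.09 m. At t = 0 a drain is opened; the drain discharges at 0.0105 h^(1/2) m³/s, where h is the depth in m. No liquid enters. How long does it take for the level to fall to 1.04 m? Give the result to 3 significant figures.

With no inflow, A dh/dt = −0.0105 √h.
This is separable: 2 d(√h)/dt = −0.0105/A, so √h = √h₀ − (0.0105/(2A)) t.
t = 2A(√h₀ − √h)/0.0105 = 2·5.19·(√2.09 − √1.04)/0.0105
  = 10.380 × (1.4457 − 1.0198) / 0.0105 = 421.01 s.

421 s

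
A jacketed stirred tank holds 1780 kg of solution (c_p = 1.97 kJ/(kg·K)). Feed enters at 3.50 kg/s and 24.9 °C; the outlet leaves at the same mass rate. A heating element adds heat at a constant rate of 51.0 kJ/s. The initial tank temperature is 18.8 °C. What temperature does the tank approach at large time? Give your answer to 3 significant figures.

32.3 °C

M c_p dT/dt = ṁ c_p (T_in − T) + Q̇.
At steady state dT/dt = 0 ⇒ T_ss = T_in + Q̇/(ṁ c_p) = 24.9 + 51.0/(3.50·1.97) = 32.297 °C.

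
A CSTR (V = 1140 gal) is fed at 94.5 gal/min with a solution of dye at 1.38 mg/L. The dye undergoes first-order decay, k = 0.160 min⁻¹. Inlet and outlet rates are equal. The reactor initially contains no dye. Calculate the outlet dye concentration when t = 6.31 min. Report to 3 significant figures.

0.369 mg/L

Accumulation = in − out − consumed: V dC/dt = Q C_in − Q C − k V C.
dC/dt = (Q/V) C_in − (Q/V + k) C; effective rate a = Q/V + k = 0.082895 + 0.160 = 0.24289 min⁻¹.
C_ss = Q C_in/(Q + kV) = 0.47096 mg/L; C(t) = C_ss + (C₀ − C_ss) e^(−a t).
C(6.31) = 0.47096 + (-0.47096)·e^(−0.24289·6.31) = 0.47096 + (-0.47096)·0.21596 = 0.36926 mg/L.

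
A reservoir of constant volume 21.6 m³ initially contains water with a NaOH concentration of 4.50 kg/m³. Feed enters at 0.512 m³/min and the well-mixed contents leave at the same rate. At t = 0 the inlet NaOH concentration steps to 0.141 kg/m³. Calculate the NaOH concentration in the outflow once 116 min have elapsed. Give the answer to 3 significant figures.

Mass balance on the solute (V constant): V dC/dt = Q(C_in − C).
Time constant τ = V/Q = 21.6/0.512 = 42.188 min.
This is linear first-order; C(t) = C_in + (C₀ − C_in) e^(−t/τ).
C(116) = 0.141 + (4.50 − 0.141)·e^(−116/42.188) = 0.141 + (4.3590)·0.063952 = 0.41976 kg/m³.

0.420 kg/m³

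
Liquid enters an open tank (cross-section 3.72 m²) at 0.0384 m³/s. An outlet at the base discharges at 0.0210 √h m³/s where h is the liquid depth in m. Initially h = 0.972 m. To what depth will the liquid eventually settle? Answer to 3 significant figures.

Level balance: A dh/dt = 0.0384 − 0.0210 √h. Setting dh/dt = 0:
Q_in = 0.0210 √h_ss ⇒ √h_ss = 0.0384/0.0210 = 1.8286.
h_ss = 1.8286² = 3.3437 m. (Since h₀ = 0.972 m < h_ss, the level will rise toward this value.)

3.34 m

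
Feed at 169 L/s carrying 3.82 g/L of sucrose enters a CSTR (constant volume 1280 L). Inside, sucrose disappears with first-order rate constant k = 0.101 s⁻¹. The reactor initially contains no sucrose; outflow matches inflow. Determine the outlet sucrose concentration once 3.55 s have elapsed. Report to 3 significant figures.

Accumulation = in − out − consumed: V dC/dt = Q C_in − Q C − k V C.
dC/dt = (Q/V) C_in − (Q/V + k) C; effective rate a = Q/V + k = 0.13203 + 0.101 = 0.23303 s⁻¹.
C_ss = Q C_in/(Q + kV) = 2.1643 g/L; C(t) = C_ss + (C₀ − C_ss) e^(−a t).
C(3.55) = 2.1643 + (-2.1643)·e^(−0.23303·3.55) = 2.1643 + (-2.1643)·0.43725 = 1.2180 g/L.

1.22 g/L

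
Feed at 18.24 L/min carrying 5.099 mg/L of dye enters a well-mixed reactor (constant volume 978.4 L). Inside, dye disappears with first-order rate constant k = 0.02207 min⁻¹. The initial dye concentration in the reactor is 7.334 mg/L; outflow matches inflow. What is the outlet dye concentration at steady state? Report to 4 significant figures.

V dC/dt = Q(C_in − C) − k V C.
At steady state: 0 = Q C_in − (Q + kV) C_ss, so C_ss = Q C_in/(Q + kV).
C_ss = 18.24·5.099/(18.24 + 0.02207·978.4) = 93.0058/39.8333 = 2.33488 mg/L.

2.335 mg/L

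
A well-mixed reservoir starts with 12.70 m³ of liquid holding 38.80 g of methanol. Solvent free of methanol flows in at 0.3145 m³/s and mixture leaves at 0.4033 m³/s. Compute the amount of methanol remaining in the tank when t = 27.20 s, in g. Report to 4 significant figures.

14.88 g

Let m(t) be the amount of methanol. Volume: V(t) = V₀ + (Q_in − Q_out) t = 12.70 − 0.0888000 t; V(27.20) = 10.2846 m³.
Solute balance: dm/dt = 0 − Q_out C = −Q_out m/V(t).
dm/m = −Q_out dt/(V₀ − 0.0888000 t); integrating gives ln(m/m₀) = −(Q_out/(Q_in−Q_out)) ln(V/V₀).
m = m₀ (V₀/V)^(Q_out/(Q_in−Q_out)) = 38.80 × (12.70/10.2846)^(-4.54167) = 14.8850 g.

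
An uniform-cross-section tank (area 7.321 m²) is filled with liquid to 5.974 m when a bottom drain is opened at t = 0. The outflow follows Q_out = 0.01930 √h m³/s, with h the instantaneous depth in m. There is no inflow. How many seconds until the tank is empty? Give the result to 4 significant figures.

1854 s

With no inflow, A dh/dt = −0.01930 √h.
∫ h^(−1/2) dh = −(0.01930/A) ∫ dt, giving 2√h = 2√h₀ − (0.01930/A) t.
Set h = 0: 2√h₀ = (0.01930/A) t_empty ⇒ t_empty = 2A√h₀/0.01930.
t_empty = 2·7.321·√5.974/0.01930 = 14.6420·2.44418/0.01930 = 1854.28 s.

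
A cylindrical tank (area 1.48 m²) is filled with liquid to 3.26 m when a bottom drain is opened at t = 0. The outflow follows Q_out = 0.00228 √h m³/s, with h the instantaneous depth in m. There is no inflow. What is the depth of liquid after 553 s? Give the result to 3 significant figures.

With no inflow, A dh/dt = −0.00228 √h.
∫ h^(−1/2) dh = −(0.00228/A) ∫ dt, giving 2√h = 2√h₀ − (0.00228/A) t.
√h = √3.26 − 0.00228·553/(2·1.48) = 1.8055 − 0.42596 = 1.3796.
h = 1.3796² = 1.9033 m.

1.90 m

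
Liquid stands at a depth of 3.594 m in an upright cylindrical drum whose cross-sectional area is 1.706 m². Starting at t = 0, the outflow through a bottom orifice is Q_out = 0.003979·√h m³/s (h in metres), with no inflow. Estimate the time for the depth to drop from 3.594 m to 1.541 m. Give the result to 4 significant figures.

561.2 s

With no inflow, A dh/dt = −0.003979 √h.
This is separable: 2 d(√h)/dt = −0.003979/A, so √h = √h₀ − (0.003979/(2A)) t.
t = 2A(√h₀ − √h)/0.003979 = 2·1.706·(√3.594 − √1.541)/0.003979
  = 3.41200 × (1.89578 − 1.24137) / 0.003979 = 561.162 s.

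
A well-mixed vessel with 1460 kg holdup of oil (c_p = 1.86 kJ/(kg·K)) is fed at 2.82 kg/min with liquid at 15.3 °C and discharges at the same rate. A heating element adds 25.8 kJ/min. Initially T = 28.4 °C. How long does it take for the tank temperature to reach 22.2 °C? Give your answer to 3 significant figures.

Energy balance: M c_p dT/dt = ṁ c_p (T_in − T) + 25.8.
τ = M/ṁ = 517.73 min; T_ss = T_in + Q̇/(ṁ c_p) = 20.219 °C.
T(t) = T_ss + (T₀ − T_ss) e^(−t/τ). Set T = 22.2:
e^(−t/τ) = (22.2 − 20.219)/(28.4 − 20.219) = 0.24217
t = −517.73 · ln(0.24217) = 734.21 min.

734 min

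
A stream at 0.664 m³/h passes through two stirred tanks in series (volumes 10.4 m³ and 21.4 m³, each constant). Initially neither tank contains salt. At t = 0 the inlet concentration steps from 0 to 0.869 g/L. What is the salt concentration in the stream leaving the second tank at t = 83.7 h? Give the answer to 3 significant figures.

Time constants: τᵢ = Vᵢ/Q for each well-mixed tank.
τ₁ = 10.4/0.664 = 15.663 h; τ₂ = 21.4/0.664 = 32.229 h.
Solving the cascade with C₁(0)=C₂(0)=0 gives C₂(t) = C_in[1 − (τ₁ e^(−t/τ₁) − τ₂ e^(−t/τ₂))/(τ₁ − τ₂)].
At t = 83.7: e^(−t/τ₁) = 0.0047771, e^(−t/τ₂) = 0.074493.
C₂ = 0.869·[1 − (15.663·0.0047771 − 32.229·0.074493)/(-16.566)] = 0.869·0.85959 = 0.74699 g/L.

0.747 g/L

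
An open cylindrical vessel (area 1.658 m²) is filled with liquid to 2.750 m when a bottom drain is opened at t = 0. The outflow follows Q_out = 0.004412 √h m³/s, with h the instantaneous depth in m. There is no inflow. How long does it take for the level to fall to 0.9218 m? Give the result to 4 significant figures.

524.8 s

A dh/dt = −Q_out = −0.004412 √h.
∫ h^(−1/2) dh = −(0.004412/A) ∫ dt, giving 2√h = 2√h₀ − (0.004412/A) t.
t = 2A(√h₀ − √h)/0.004412 = 2·1.658·(√2.750 − √0.9218)/0.004412
  = 3.31600 × (1.65831 − 0.960104) / 0.004412 = 524.764 s.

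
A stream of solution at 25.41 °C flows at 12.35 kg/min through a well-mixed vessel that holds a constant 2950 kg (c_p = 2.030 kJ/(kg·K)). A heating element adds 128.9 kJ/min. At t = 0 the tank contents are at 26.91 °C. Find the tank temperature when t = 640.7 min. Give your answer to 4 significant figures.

30.30 °C

First-law balance (no shaft work): M c_p dT/dt = ṁ c_p (T_in − T) + 128.9.
Rearrange: dT/dt = (T_ss − T)/τ with τ = M/ṁ = 238.866 min and T_ss = T_in + Q̇/(ṁ c_p) = 30.5515 °C.
This is linear first-order; T(t) = T_ss + (T₀ − T_ss) e^(−t/τ).
T(640.7) = 30.5515 + (-3.64150)·e^(−640.7/238.866) = 30.5515 + (-3.64150)·0.0684089 = 30.3024 °C.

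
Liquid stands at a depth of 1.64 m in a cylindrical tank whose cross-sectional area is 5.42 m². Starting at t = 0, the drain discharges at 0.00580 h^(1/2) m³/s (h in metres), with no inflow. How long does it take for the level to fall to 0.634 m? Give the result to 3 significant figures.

905 s

A dh/dt = −Q_out = −0.00580 √h.
∫ h^(−1/2) dh = −(0.00580/A) ∫ dt, giving 2√h = 2√h₀ − (0.00580/A) t.
t = 2A(√h₀ − √h)/0.00580 = 2·5.42·(√1.64 − √0.634)/0.00580
  = 10.840 × (1.2806 − 0.79624) / 0.00580 = 905.30 s.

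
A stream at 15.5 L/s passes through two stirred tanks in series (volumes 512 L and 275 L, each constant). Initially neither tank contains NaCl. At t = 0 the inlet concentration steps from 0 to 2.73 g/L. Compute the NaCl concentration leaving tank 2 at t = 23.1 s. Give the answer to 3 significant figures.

Time constants: τᵢ = Vᵢ/Q for each well-mixed tank.
τ₁ = 512/15.5 = 33.032 s; τ₂ = 275/15.5 = 17.742 s.
Tank 1: C₁ = C_in(1 − e^(−t/τ₁)). Tank 2 (τ₁ ≠ τ₂): C₂ = C_in[1 − (τ₁ e^(−t/τ₁) − τ₂ e^(−t/τ₂))/(τ₁ − τ₂)].
At t = 23.1: e^(−t/τ₁) = 0.49692, e^(−t/τ₂) = 0.27199.
C₂ = 2.73·[1 − (33.032·0.49692 − 17.742·0.27199)/(15.290)] = 2.73·0.24207 = 0.66086 g/L.

0.661 g/L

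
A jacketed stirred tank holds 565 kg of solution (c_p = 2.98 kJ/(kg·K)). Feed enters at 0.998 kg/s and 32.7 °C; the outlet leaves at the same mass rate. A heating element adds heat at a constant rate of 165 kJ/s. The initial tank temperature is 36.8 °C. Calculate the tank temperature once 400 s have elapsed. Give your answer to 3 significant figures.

62.8 °C

Energy balance: M c_p dT/dt = ṁ c_p (T_in − T) + 165.
Rearrange: dT/dt = (T_ss − T)/τ with τ = M/ṁ = 566.13 s and T_ss = T_in + Q̇/(ṁ c_p) = 88.180 °C.
T approaches T_ss exponentially: T(t) = T_ss + (T₀ − T_ss) e^(−t/τ).
T(400) = 88.180 + (-51.380)·e^(−400/566.13) = 88.180 + (-51.380)·0.49334 = 62.832 °C.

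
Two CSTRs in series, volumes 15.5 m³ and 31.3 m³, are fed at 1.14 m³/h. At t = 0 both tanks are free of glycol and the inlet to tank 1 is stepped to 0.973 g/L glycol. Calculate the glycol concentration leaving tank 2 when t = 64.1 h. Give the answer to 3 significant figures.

Species balance on tank i: dCᵢ/dt = (Cᵢ₋₁ − Cᵢ)/τᵢ with τᵢ = Vᵢ/Q.
τ₁ = 15.5/1.14 = 13.596 h; τ₂ = 31.3/1.14 = 27.456 h.
Solving the cascade with C₁(0)=C₂(0)=0 gives C₂(t) = C_in[1 − (τ₁ e^(−t/τ₁) − τ₂ e^(−t/τ₂))/(τ₁ − τ₂)].
At t = 64.1: e^(−t/τ₁) = 0.0089648, e^(−t/τ₂) = 0.096846.
C₂ = 0.973·[1 − (13.596·0.0089648 − 27.456·0.096846)/(-13.860)] = 0.973·0.81694 = 0.79488 g/L.

0.795 g/L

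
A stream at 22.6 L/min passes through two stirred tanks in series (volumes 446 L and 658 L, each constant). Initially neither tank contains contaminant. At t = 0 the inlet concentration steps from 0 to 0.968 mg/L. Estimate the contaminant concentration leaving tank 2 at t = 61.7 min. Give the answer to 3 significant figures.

Each tank obeys Vᵢ dCᵢ/dt = Q(Cᵢ₋₁ − Cᵢ), so τᵢ = Vᵢ/Q.
τ₁ = 446/22.6 = 19.735 min; τ₂ = 658/22.6 = 29.115 min.
Solving the cascade with C₁(0)=C₂(0)=0 gives C₂(t) = C_in[1 − (τ₁ e^(−t/τ₁) − τ₂ e^(−t/τ₂))/(τ₁ − τ₂)].
At t = 61.7: e^(−t/τ₁) = 0.043871, e^(−t/τ₂) = 0.12013.
C₂ = 0.968·[1 − (19.735·0.043871 − 29.115·0.12013)/(-9.3805)] = 0.968·0.71944 = 0.69642 mg/L.

0.696 mg/L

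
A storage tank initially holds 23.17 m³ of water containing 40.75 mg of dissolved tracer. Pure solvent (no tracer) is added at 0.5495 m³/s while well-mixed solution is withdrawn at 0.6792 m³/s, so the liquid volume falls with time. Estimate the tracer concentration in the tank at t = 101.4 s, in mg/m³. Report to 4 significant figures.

0.05041 mg/m³

Total volume: dV/dt = Q_in − Q_out = -0.129700 m³/s, so V(t) = 23.17 − 0.129700 t and V(101.4) = 10.0184 m³.
No tracer enters, so dm/dt = −Q_out · (m/V).
Separate: dm/m = −Q_out dt/V(t) ⇒ ln(m/m₀) = −(Q_out/(Q_in−Q_out)) ln(V/V₀).
m = m₀ (V₀/V)^(Q_out/(Q_in−Q_out)) = 40.75 × (23.17/10.0184)^(-5.23670) = 0.505016 mg.
C = m/V = 0.505016/10.0184 = 0.0504087 mg/m³.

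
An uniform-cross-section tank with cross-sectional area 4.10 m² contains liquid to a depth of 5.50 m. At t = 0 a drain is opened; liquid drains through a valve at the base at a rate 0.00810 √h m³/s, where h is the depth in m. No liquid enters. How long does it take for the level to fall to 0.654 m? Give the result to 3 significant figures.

1560 s

Unsteady balance on liquid volume: A dh/dt = −0.00810 √h.
This is separable: 2 d(√h)/dt = −0.00810/A, so √h = √h₀ − (0.00810/(2A)) t.
t = 2A(√h₀ − √h)/0.00810 = 2·4.10·(√5.50 − √0.654)/0.00810
  = 8.2000 × (2.3452 − 0.80870) / 0.00810 = 1555.5 s.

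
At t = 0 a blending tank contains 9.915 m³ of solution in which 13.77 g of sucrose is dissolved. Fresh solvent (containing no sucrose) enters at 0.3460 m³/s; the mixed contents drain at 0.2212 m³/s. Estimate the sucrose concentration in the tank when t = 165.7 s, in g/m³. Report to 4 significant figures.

0.06109 g/m³

Let m(t) be the amount of sucrose. Volume: V(t) = V₀ + (Q_in − Q_out) t = 9.915 + 0.124800 t; V(165.7) = 30.5944 m³.
Species balance (pure solvent in): dm/dt = −Q_out · m/V(t).
dm/m = −Q_out dt/(V₀ + 0.124800 t); integrating gives ln(m/m₀) = −(Q_out/(Q_in−Q_out)) ln(V/V₀).
m = m₀ (V₀/V)^(Q_out/(Q_in−Q_out)) = 13.77 × (9.915/30.5944)^(1.77244) = 1.86894 g.
C = m/V = 1.86894/30.5944 = 0.0610877 g/m³.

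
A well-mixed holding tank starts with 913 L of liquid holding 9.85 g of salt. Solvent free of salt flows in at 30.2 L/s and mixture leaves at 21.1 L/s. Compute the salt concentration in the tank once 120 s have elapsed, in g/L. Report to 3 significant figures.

0.000793 g/L

Total volume: dV/dt = Q_in − Q_out = 9.1000 L/s, so V(t) = 913 + 9.1000 t and V(120) = 2005.0 L.
No salt enters, so dm/dt = −Q_out · (m/V).
dm/m = −Q_out dt/(V₀ + 9.1000 t); integrating gives ln(m/m₀) = −(Q_out/(Q_in−Q_out)) ln(V/V₀).
m = m₀ (V₀/V)^(Q_out/(Q_in−Q_out)) = 9.85 × (913/2005.0)^(2.3187) = 1.5895 g.
C = m/V = 1.5895/2005.0 = 0.00079279 g/L.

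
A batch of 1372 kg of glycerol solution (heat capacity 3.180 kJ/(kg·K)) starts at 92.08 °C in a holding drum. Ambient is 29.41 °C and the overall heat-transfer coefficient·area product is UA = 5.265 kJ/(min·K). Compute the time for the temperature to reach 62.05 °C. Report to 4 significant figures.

Heat balance on the well-mixed liquid: M c_p dT/dt = −UA(T − T_amb).
τ = M c_p/UA = 828.672 min; T_ss = T_amb = 29.4100 °C.
T(t) = T_ss + (T₀ − T_ss)e^(−t/τ); set T = 62.05:
t = −τ ln[(T − T_ss)/(T₀ − T_ss)] = −828.672 · ln(0.520823) = 540.580 min.

540.6 min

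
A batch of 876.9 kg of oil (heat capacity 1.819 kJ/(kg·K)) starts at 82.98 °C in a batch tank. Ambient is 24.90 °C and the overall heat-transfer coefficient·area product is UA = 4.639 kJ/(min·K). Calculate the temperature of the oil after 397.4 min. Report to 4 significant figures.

43.18 °C

Energy balance: M c_p dT/dt = −UA(T − T_amb).
dT/dt = (T_ss − T)/τ with T_ss = T_amb = 24.9000 °C, τ = M c_p/UA = 876.9·1.819/4.639 = 343.842 min.
Integrating: T(t) = T_ss + (T₀ − T_ss) e^(−t/τ).
T(397.4) = 24.9000 + (58.0800)·0.314817 = 43.1846 °C.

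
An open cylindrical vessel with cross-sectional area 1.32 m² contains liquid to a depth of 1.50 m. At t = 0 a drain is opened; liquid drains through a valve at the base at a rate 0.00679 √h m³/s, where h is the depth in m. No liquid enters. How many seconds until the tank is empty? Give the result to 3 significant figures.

476 s

With no inflow, A dh/dt = −0.00679 √h.
This is separable: 2 d(√h)/dt = −0.00679/A, so √h = √h₀ − (0.00679/(2A)) t.
Tank is empty when √h = 0: t_empty = 2A√h₀/0.00679.
t_empty = 2·1.32·√1.50/0.00679 = 2.6400·1.2247/0.00679 = 476.19 s.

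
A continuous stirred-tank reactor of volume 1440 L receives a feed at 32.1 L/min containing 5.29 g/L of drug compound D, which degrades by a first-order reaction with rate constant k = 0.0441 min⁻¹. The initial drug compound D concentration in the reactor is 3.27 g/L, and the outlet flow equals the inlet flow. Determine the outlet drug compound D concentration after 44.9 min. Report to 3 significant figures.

1.85 g/L

V dC/dt = Q(C_in − C) − k V C.
dC/dt = (Q/V) C_in − (Q/V + k) C; effective rate a = Q/V + k = 0.022292 + 0.0441 = 0.066392 min⁻¹.
C_ss = Q C_in/(Q + kV) = 1.7762 g/L; C(t) = C_ss + (C₀ − C_ss) e^(−a t).
C(44.9) = 1.7762 + (1.4938)·e^(−0.066392·44.9) = 1.7762 + (1.4938)·0.050743 = 1.8520 g/L.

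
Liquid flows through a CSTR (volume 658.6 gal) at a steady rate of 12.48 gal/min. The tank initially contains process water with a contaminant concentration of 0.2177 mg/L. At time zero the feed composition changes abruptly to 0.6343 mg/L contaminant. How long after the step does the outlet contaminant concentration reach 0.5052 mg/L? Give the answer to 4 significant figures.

Species balance: V dC/dt = Q(C_in − C) ⇒ τ = V/Q = 52.7724 min.
C(t) = C_in + (C₀ − C_in) e^(−t/τ). Set C = 0.5052 and solve for t:
e^(−t/τ) = (C − C_in)/(C₀ − C_in) = (0.5052 − 0.6343)/(0.2177 − 0.6343) = 0.309890
t = −τ ln(…) = 52.7724 × 1.17154 = 61.8250 min.

61.82 min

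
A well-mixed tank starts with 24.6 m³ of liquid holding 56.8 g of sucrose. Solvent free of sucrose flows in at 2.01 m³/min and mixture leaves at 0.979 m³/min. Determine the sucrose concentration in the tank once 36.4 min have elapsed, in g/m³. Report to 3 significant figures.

Let m(t) be the amount of sucrose. Volume: V(t) = V₀ + (Q_in − Q_out) t = 24.6 + 1.0310 t; V(36.4) = 62.128 m³.
Solute balance: dm/dt = 0 − Q_out C = −Q_out m/V(t).
dm/m = −Q_out dt/(V₀ + 1.0310 t); integrating gives ln(m/m₀) = −(Q_out/(Q_in−Q_out)) ln(V/V₀).
m = m₀ (V₀/V)^(Q_out/(Q_in−Q_out)) = 56.8 × (24.6/62.128)^(0.94956) = 23.566 g.
C = m/V = 23.566/62.128 = 0.37931 g/m³.

0.379 g/m³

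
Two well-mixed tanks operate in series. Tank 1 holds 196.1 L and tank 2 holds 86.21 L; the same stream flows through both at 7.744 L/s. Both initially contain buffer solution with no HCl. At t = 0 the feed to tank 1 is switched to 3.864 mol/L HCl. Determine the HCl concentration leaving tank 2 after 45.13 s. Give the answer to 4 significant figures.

Species balance on tank i: dCᵢ/dt = (Cᵢ₋₁ − Cᵢ)/τᵢ with τᵢ = Vᵢ/Q.
τ₁ = 196.1/7.744 = 25.3228 s; τ₂ = 86.21/7.744 = 11.1325 s.
Solving the cascade with C₁(0)=C₂(0)=0 gives C₂(t) = C_in[1 − (τ₁ e^(−t/τ₁) − τ₂ e^(−t/τ₂))/(τ₁ − τ₂)].
At t = 45.13: e^(−t/τ₁) = 0.168270, e^(−t/τ₂) = 0.0173546.
C₂ = 3.864·[1 − (25.3228·0.168270 − 11.1325·0.0173546)/(14.1903)] = 3.864·0.713335 = 2.75633 mol/L.

2.756 mol/L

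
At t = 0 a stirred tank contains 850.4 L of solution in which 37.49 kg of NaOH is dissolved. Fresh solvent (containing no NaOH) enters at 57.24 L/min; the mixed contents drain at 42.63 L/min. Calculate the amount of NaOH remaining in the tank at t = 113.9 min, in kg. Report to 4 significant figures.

1.585 kg

Let m(t) be the amount of NaOH. Volume: V(t) = V₀ + (Q_in − Q_out) t = 850.4 + 14.6100 t; V(113.9) = 2514.48 L.
No NaOH enters, so dm/dt = −Q_out · (m/V).
dm/m = −Q_out dt/(V₀ + 14.6100 t); integrating gives ln(m/m₀) = −(Q_out/(Q_in−Q_out)) ln(V/V₀).
m = m₀ (V₀/V)^(Q_out/(Q_in−Q_out)) = 37.49 × (850.4/2514.48)^(2.91786) = 1.58530 kg.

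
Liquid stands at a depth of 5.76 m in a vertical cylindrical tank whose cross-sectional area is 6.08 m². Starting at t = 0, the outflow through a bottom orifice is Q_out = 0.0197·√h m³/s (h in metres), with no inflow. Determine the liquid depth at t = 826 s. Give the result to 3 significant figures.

Accumulation of liquid (constant cross-section A): A dh/dt = −0.0197 √h.
This is separable: 2 d(√h)/dt = −0.0197/A, so √h = √h₀ − (0.0197/(2A)) t.
√h = √5.76 − 0.0197·826/(2·6.08) = 2.4000 − 1.3382 = 1.0618.
h = 1.0618² = 1.1275 m.

1.13 m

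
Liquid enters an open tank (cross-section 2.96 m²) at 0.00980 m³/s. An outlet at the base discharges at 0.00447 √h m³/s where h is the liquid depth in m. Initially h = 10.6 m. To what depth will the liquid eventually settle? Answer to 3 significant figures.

4.81 m

Level balance: A dh/dt = 0.00980 − 0.00447 √h. Setting dh/dt = 0:
Q_in = 0.00447 √h_ss ⇒ √h_ss = 0.00980/0.00447 = 2.1924.
h_ss = 2.1924² = 4.8066 m. (Since h₀ = 10.6 m > h_ss, the level will fall toward this value.)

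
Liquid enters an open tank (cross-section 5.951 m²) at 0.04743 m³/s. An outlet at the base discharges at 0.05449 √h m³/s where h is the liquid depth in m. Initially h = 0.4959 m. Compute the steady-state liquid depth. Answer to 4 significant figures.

0.7577 m

Level balance: A dh/dt = 0.04743 − 0.05449 √h. Setting dh/dt = 0:
Q_in = 0.05449 √h_ss ⇒ √h_ss = 0.04743/0.05449 = 0.870435.
h_ss = 0.870435² = 0.757657 m. (Since h₀ = 0.4959 m < h_ss, the level will rise toward this value.)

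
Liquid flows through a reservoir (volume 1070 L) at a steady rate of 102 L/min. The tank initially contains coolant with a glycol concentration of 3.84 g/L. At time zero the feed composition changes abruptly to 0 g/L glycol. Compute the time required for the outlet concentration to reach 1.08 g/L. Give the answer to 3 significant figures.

Species balance: V dC/dt = Q(C_in − C) ⇒ τ = V/Q = 10.490 min.
C(t) = C_in + (C₀ − C_in) e^(−t/τ). Set C = 1.08 and solve for t:
e^(−t/τ) = (C − C_in)/(C₀ − C_in) = (1.08 − 0)/(3.84 − 0) = 0.28125
t = −τ ln(…) = 10.490 × 1.2685 = 13.307 min.

13.3 min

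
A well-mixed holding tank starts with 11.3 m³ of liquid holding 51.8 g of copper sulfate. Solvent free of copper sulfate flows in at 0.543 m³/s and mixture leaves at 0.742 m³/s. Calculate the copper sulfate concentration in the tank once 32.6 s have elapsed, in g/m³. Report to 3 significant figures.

Let m(t) be the amount of copper sulfate. Volume: V(t) = V₀ + (Q_in − Q_out) t = 11.3 − 0.19900 t; V(32.6) = 4.8126 m³.
No copper sulfate enters, so dm/dt = −Q_out · (m/V).
Separate: dm/m = −Q_out dt/V(t) ⇒ ln(m/m₀) = −(Q_out/(Q_in−Q_out)) ln(V/V₀).
m = m₀ (V₀/V)^(Q_out/(Q_in−Q_out)) = 51.8 × (11.3/4.8126)^(-3.7286) = 2.1485 g.
C = m/V = 2.1485/4.8126 = 0.44642 g/m³.

0.446 g/m³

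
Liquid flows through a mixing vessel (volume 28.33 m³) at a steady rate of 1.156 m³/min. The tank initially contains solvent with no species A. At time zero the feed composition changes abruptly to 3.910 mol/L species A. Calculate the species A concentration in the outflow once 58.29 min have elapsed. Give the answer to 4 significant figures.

3.548 mol/L

Accumulation = in − out for the solute gives V dC/dt = Q(C_in − C).
Time constant τ = V/Q = 28.33/1.156 = 24.5069 min.
This is linear first-order; C(t) = C_in + (C₀ − C_in) e^(−t/τ).
C(58.29) = 3.910 + (0 − 3.910)·e^(−58.29/24.5069) = 3.910 + (-3.91000)·0.0926884 = 3.54759 mol/L.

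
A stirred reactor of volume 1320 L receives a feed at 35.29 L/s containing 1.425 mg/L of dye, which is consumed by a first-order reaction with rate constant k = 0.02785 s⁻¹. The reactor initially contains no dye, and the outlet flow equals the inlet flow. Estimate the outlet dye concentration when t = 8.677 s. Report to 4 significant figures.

V dC/dt = Q(C_in − C) − k V C.
This is linear with rate a = Q/V + k = 0.0545848 s⁻¹.
C_ss = Q C_in/(Q + kV) = 0.697944 mg/L; C(t) = C_ss + (C₀ − C_ss) e^(−a t).
C(8.677) = 0.697944 + (-0.697944)·e^(−0.0545848·8.677) = 0.697944 + (-0.697944)·0.622736 = 0.263309 mg/L.

0.2633 mg/L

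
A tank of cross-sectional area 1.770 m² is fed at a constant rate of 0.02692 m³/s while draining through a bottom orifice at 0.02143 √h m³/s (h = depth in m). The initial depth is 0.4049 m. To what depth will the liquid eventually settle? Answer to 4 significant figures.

Level balance: A dh/dt = 0.02692 − 0.02143 √h. Setting dh/dt = 0:
Q_in = 0.02143 √h_ss ⇒ √h_ss = 0.02692/0.02143 = 1.25618.
h_ss = 1.25618² = 1.57800 m. (Since h₀ = 0.4049 m < h_ss, the level will rise toward this value.)

1.578 m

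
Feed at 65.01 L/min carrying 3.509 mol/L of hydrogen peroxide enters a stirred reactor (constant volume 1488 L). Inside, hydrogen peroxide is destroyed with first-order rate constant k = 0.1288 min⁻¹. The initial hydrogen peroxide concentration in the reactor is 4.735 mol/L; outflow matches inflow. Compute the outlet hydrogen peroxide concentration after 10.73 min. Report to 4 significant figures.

1.493 mol/L

Species balance: V dC/dt = Q C_in − Q C − k V C.
dC/dt = (Q/V) C_in − (Q/V + k) C; effective rate a = Q/V + k = 0.0436895 + 0.1288 = 0.172490 min⁻¹.
C_ss = Q C_in/(Q + kV) = 0.888787 mol/L; C(t) = C_ss + (C₀ − C_ss) e^(−a t).
C(10.73) = 0.888787 + (3.84621)·e^(−0.172490·10.73) = 0.888787 + (3.84621)·0.157109 = 1.49306 mol/L.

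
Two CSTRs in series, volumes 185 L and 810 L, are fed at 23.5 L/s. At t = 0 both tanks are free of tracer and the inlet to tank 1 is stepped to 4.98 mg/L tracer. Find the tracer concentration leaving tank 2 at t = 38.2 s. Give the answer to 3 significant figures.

Species balance on tank i: dCᵢ/dt = (Cᵢ₋₁ − Cᵢ)/τᵢ with τᵢ = Vᵢ/Q.
τ₁ = 185/23.5 = 7.8723 s; τ₂ = 810/23.5 = 34.468 s.
Solving the cascade with C₁(0)=C₂(0)=0 gives C₂(t) = C_in[1 − (τ₁ e^(−t/τ₁) − τ₂ e^(−t/τ₂))/(τ₁ − τ₂)].
At t = 38.2: e^(−t/τ₁) = 0.0078094, e^(−t/τ₂) = 0.33013.
C₂ = 4.98·[1 − (7.8723·0.0078094 − 34.468·0.33013)/(-26.596)] = 4.98·0.57446 = 2.8608 mg/L.

2.86 mg/L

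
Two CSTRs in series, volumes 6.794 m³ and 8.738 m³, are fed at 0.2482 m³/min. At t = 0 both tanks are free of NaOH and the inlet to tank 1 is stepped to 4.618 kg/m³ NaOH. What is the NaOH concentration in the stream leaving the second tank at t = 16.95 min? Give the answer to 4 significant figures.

0.4813 kg/m³

Each tank obeys Vᵢ dCᵢ/dt = Q(Cᵢ₋₁ − Cᵢ), so τᵢ = Vᵢ/Q.
τ₁ = 6.794/0.2482 = 27.3731 min; τ₂ = 8.738/0.2482 = 35.2055 min.
Solving the cascade with C₁(0)=C₂(0)=0 gives C₂(t) = C_in[1 − (τ₁ e^(−t/τ₁) − τ₂ e^(−t/τ₂))/(τ₁ − τ₂)].
At t = 16.95: e^(−t/τ₁) = 0.538363, e^(−t/τ₂) = 0.617881.
C₂ = 4.618·[1 − (27.3731·0.538363 − 35.2055·0.617881)/(-7.83239)] = 4.618·0.104216 = 0.481269 kg/m³.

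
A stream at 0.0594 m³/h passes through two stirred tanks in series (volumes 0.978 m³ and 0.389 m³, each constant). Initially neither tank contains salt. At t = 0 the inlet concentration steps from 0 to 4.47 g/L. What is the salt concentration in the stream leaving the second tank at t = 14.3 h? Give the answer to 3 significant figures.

Time constants: τᵢ = Vᵢ/Q for each well-mixed tank.
τ₁ = 0.978/0.0594 = 16.465 h; τ₂ = 0.389/0.0594 = 6.5488 h.
Tank 1: C₁ = C_in(1 − e^(−t/τ₁)). Tank 2 (τ₁ ≠ τ₂): C₂ = C_in[1 − (τ₁ e^(−t/τ₁) − τ₂ e^(−t/τ₂))/(τ₁ − τ₂)].
At t = 14.3: e^(−t/τ₁) = 0.41957, e^(−t/τ₂) = 0.11264.
C₂ = 4.47·[1 − (16.465·0.41957 − 6.5488·0.11264)/(9.9158)] = 4.47·0.37772 = 1.6884 g/L.

1.69 g/L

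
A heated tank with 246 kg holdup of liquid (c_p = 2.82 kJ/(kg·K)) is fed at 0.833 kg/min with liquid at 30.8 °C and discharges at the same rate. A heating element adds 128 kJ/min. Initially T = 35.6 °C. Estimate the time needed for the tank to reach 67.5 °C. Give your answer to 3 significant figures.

M c_p dT/dt = ṁ c_p (T_in − T) + Q̇.
τ = M/ṁ = 295.32 min; T_ss = T_in + Q̇/(ṁ c_p) = 85.290 °C.
T(t) = T_ss + (T₀ − T_ss) e^(−t/τ). Set T = 67.5:
e^(−t/τ) = (67.5 − 85.290)/(35.6 − 85.290) = 0.35802
t = −295.32 · ln(0.35802) = 303.34 min.

303 min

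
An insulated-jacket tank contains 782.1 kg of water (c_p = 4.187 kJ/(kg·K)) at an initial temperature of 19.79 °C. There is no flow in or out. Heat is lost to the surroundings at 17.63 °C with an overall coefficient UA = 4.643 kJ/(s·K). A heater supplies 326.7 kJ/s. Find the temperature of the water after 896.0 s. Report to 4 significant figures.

Lumped-capacitance energy balance: M c_p dT/dt = UA(T_amb − T) + Q̇.
dT/dt = (T_ss − T)/τ with T_ss = T_amb + Q̇/UA = 17.63 + 326.7/4.643 = 87.9940 °C, τ = M c_p/UA = 782.1·4.187/4.643 = 705.288 s.
This is linear first-order; T(t) = T_ss + (T₀ − T_ss) e^(−t/τ).
T(896.0) = 87.9940 + (-68.2040)·0.280719 = 68.8479 °C.

68.85 °C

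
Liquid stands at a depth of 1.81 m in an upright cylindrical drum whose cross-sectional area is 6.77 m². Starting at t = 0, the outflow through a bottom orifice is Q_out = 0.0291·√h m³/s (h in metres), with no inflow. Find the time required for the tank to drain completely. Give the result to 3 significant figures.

626 s

Accumulation of liquid (constant cross-section A): A dh/dt = −0.0291 √h.
∫ h^(−1/2) dh = −(0.0291/A) ∫ dt, giving 2√h = 2√h₀ − (0.0291/A) t.
Set h = 0: 2√h₀ = (0.0291/A) t_empty ⇒ t_empty = 2A√h₀/0.0291.
t_empty = 2·6.77·√1.81/0.0291 = 13.540·1.3454/0.0291 = 625.99 s.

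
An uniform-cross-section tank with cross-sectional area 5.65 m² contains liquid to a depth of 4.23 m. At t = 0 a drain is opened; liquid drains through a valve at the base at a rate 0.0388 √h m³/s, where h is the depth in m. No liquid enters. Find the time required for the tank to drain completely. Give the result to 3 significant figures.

599 s

Unsteady balance on liquid volume: A dh/dt = −0.0388 √h.
Separate and integrate: 2(√h − √h₀) = −(0.0388/A) t.
Set h = 0: 2√h₀ = (0.0388/A) t_empty ⇒ t_empty = 2A√h₀/0.0388.
t_empty = 2·5.65·√4.23/0.0388 = 11.300·2.0567/0.0388 = 598.99 s.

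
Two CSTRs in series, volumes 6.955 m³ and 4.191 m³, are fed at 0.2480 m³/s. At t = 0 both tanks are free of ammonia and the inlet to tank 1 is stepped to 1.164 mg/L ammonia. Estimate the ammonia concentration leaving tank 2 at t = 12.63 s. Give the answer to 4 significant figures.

Time constants: τᵢ = Vᵢ/Q for each well-mixed tank.
τ₁ = 6.955/0.2480 = 28.0444 s; τ₂ = 4.191/0.2480 = 16.8992 s.
Tank 1: C₁ = C_in(1 − e^(−t/τ₁)). Tank 2 (τ₁ ≠ τ₂): C₂ = C_in[1 − (τ₁ e^(−t/τ₁) − τ₂ e^(−t/τ₂))/(τ₁ − τ₂)].
At t = 12.63: e^(−t/τ₁) = 0.637400, e^(−t/τ₂) = 0.473609.
C₂ = 1.164·[1 − (28.0444·0.637400 − 16.8992·0.473609)/(11.1452)] = 1.164·0.114247 = 0.132984 mg/L.

0.1330 mg/L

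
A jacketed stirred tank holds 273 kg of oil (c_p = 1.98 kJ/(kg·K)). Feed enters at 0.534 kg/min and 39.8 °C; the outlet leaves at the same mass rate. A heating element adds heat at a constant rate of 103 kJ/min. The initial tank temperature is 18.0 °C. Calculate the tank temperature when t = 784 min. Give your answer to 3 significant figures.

111 °C

M c_p dT/dt = ṁ c_p (T_in − T) + Q̇.
τ = M/ṁ = 511.24 min; T_ss = T_in + Q̇/(ṁ c_p) = 39.8 + 103/(0.534·1.98) = 137.22 °C.
T approaches T_ss exponentially: T(t) = T_ss + (T₀ − T_ss) e^(−t/τ).
T(784) = 137.22 + (-119.22)·e^(−784/511.24) = 137.22 + (-119.22)·0.21577 = 111.49 °C.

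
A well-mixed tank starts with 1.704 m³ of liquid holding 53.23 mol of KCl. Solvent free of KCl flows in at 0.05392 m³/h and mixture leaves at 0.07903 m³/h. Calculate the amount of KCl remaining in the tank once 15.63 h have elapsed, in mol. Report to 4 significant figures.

Let m(t) be the amount of KCl. Volume: V(t) = V₀ + (Q_in − Q_out) t = 1.704 − 0.0251100 t; V(15.63) = 1.31153 m³.
Species balance (pure solvent in): dm/dt = −Q_out · m/V(t).
Separate: dm/m = −Q_out dt/V(t) ⇒ ln(m/m₀) = −(Q_out/(Q_in−Q_out)) ln(V/V₀).
m = m₀ (V₀/V)^(Q_out/(Q_in−Q_out)) = 53.23 × (1.704/1.31153)^(-3.14735) = 23.3523 mol.

23.35 mol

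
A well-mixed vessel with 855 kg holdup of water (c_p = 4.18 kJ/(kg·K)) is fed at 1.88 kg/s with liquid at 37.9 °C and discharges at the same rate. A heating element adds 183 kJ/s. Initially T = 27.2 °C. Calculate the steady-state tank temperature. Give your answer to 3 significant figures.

61.2 °C

M c_p dT/dt = ṁ c_p (T_in − T) + Q̇.
At steady state dT/dt = 0 ⇒ T_ss = T_in + Q̇/(ṁ c_p) = 37.9 + 183/(1.88·4.18) = 61.187 °C.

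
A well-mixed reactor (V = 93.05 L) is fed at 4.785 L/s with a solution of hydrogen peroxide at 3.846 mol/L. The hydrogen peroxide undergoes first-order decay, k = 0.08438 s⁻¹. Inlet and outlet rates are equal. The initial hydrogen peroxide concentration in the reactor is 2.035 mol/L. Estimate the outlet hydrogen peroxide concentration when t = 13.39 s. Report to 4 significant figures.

1.550 mol/L

Species balance: V dC/dt = Q C_in − Q C − k V C.
This is linear with rate a = Q/V + k = 0.135804 s⁻¹.
C_ss = Q C_in/(Q + kV) = 1.45634 mol/L; C(t) = C_ss + (C₀ − C_ss) e^(−a t).
C(13.39) = 1.45634 + (0.578661)·e^(−0.135804·13.39) = 1.45634 + (0.578661)·0.162283 = 1.55025 mol/L.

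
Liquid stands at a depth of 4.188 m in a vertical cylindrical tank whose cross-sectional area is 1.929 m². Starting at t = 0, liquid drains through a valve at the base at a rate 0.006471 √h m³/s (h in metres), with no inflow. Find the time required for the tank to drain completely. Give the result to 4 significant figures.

Mass balance (ρ constant): A dh/dt = −0.006471 √h.
Separate and integrate: 2(√h − √h₀) = −(0.006471/A) t.
Set h = 0: 2√h₀ = (0.006471/A) t_empty ⇒ t_empty = 2A√h₀/0.006471.
t_empty = 2·1.929·√4.188/0.006471 = 3.85800·2.04646/0.006471 = 1220.10 s.

1220 s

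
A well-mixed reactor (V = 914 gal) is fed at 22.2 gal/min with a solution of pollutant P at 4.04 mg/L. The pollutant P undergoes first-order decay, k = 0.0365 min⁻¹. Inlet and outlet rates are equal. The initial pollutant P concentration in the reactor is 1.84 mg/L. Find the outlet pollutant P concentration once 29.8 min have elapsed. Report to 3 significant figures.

1.65 mg/L

Accumulation = in − out − consumed: V dC/dt = Q C_in − Q C − k V C.
dC/dt = (Q/V) C_in − (Q/V + k) C; effective rate a = Q/V + k = 0.024289 + 0.0365 = 0.060789 min⁻¹.
C_ss = Q C_in/(Q + kV) = 1.6142 mg/L; C(t) = C_ss + (C₀ − C_ss) e^(−a t).
C(29.8) = 1.6142 + (0.22577)·e^(−0.060789·29.8) = 1.6142 + (0.22577)·0.16341 = 1.6511 mg/L.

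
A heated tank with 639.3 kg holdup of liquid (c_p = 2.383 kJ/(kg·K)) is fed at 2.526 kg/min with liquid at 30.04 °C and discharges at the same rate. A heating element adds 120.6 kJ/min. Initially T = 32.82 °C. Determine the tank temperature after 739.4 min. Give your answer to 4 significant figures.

49.15 °C

First-law balance (no shaft work): M c_p dT/dt = ṁ c_p (T_in − T) + 120.6.
τ = M/ṁ = 253.088 min; T_ss = T_in + Q̇/(ṁ c_p) = 30.04 + 120.6/(2.526·2.383) = 50.0750 °C.
This is linear first-order; T(t) = T_ss + (T₀ − T_ss) e^(−t/τ).
T(739.4) = 50.0750 + (-17.2550)·e^(−739.4/253.088) = 50.0750 + (-17.2550)·0.0538521 = 49.1458 °C.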